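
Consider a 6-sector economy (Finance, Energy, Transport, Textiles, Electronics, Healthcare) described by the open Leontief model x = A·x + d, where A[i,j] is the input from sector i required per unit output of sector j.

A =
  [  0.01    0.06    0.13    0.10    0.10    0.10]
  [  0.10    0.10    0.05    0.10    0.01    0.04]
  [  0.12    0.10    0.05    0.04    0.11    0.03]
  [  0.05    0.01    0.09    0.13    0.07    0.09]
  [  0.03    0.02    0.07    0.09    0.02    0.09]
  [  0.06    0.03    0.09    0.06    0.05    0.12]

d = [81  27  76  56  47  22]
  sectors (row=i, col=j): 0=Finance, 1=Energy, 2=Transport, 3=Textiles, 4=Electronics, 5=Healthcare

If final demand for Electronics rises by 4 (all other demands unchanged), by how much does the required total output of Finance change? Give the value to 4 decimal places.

Form M = I − A:
  [  0.99   -0.06   -0.13   -0.10   -0.10   -0.10]
  [ -0.10    0.90   -0.05   -0.10   -0.01   -0.04]
  [ -0.12   -0.10    0.95   -0.04   -0.11   -0.03]
  [ -0.05   -0.01   -0.09    0.87   -0.07   -0.09]
  [ -0.03   -0.02   -0.07   -0.09    0.98   -0.09]
  [ -0.06   -0.03   -0.09   -0.06   -0.05    0.88]
Leontief inverse L = M⁻¹:
  [  1.0674    0.1036    0.1946    0.1708    0.1525    0.1657]
  [  0.1439    1.1389    0.1082    0.1646    0.0550    0.0943]
  [  0.1650    0.1423    1.1130    0.1088    0.1556    0.0902]
  [  0.0962    0.0444    0.1521    1.1956    0.1205    0.1527]
  [  0.0659    0.0467    0.1152    0.1370    1.0572    0.1357]
  [  0.1049    0.0661    0.1477    0.1177    0.0965    1.1782]
Total output x = L · d:
  x_0 = 1.0674·81 + 0.1036·27 + 0.1946·76 + 0.1708·56 + 0.1525·47 + 0.1657·22 = 124.4263
  x_1 = 0.1439·81 + 1.1389·27 + 0.1082·76 + 0.1646·56 + 0.0550·47 + 0.0943·22 = 64.5043
  x_2 = 0.1650·81 + 0.1423·27 + 1.1130·76 + 0.1088·56 + 0.1556·47 + 0.0902·22 = 117.1852
  x_3 = 0.0962·81 + 0.0444·27 + 0.1521·76 + 1.1956·56 + 0.1205·47 + 0.1527·22 = 96.5303
  x_4 = 0.0659·81 + 0.0467·27 + 0.1152·76 + 0.1370·56 + 1.0572·47 + 0.1357·22 = 75.6970
  x_5 = 0.1049·81 + 0.0661·27 + 0.1477·76 + 0.1177·56 + 0.0965·47 + 1.1782·22 = 58.5501
Δx_0 = L[0,4] · Δd_4 = 0.1525 · 4 = 0.6099

0.6099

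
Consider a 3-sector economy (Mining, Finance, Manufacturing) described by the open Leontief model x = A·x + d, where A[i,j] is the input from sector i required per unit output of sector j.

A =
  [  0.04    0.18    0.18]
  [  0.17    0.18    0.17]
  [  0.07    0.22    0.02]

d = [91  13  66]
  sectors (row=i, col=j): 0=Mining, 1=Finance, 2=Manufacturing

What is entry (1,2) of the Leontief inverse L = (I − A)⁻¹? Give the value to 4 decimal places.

L[1,2] = 0.2824

Form M = I − A:
  [  0.96   -0.18   -0.18]
  [ -0.17    0.82   -0.17]
  [ -0.07   -0.22    0.98]
Leontief inverse L = M⁻¹:
  [  1.1163    0.3147    0.2596]
  [  0.2601    1.3524    0.2824]
  [  0.1381    0.3261    1.1023]
Total output x = L · d:
  x_0 = 1.1163·91 + 0.3147·13 + 0.2596·66 = 122.8126
  x_1 = 0.2601·91 + 1.3524·13 + 0.2824·66 = 59.8826
  x_2 = 0.1381·91 + 0.3261·13 + 1.1023·66 = 89.5623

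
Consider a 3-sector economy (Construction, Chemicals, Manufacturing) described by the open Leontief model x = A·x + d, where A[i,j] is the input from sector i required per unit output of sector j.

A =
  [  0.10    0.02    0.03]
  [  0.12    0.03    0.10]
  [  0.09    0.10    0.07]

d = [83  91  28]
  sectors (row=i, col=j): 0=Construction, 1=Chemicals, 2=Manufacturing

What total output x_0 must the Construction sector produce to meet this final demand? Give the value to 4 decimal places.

Form M = I − A:
  [  0.90   -0.02   -0.03]
  [ -0.12    0.97   -0.10]
  [ -0.09   -0.10    0.93]
Leontief inverse L = M⁻¹:
  [  1.1186    0.0271    0.0390]
  [  0.1512    1.0461    0.1174]
  [  0.1245    0.1151    1.0917]
Total output x = L · d:
  x_0 = 1.1186·83 + 0.0271·91 + 0.0390·28 = 96.4023
  x_1 = 0.1512·83 + 1.0461·91 + 0.1174·28 = 111.0370
  x_2 = 0.1245·83 + 0.1151·91 + 1.0917·28 = 51.3762

96.4023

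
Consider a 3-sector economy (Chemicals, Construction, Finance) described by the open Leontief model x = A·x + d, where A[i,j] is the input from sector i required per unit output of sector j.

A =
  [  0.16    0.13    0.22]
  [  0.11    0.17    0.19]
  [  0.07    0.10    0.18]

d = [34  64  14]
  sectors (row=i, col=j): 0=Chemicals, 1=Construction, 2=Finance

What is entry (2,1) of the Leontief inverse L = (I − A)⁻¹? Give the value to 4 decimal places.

L[2,1] = 0.1766

Form M = I − A:
  [  0.84   -0.13   -0.22]
  [ -0.11    0.83   -0.19]
  [ -0.07   -0.10    0.82]
Leontief inverse L = M⁻¹:
  [  1.2552    0.2440    0.3933]
  [  0.1964    1.2776    0.3487]
  [  0.1311    0.1766    1.2956]
Total output x = L · d:
  x_0 = 1.2552·34 + 0.2440·64 + 0.3933·14 = 63.7978
  x_1 = 0.1964·34 + 1.2776·64 + 0.3487·14 = 93.3239
  x_2 = 0.1311·34 + 0.1766·64 + 1.2956·14 = 33.9003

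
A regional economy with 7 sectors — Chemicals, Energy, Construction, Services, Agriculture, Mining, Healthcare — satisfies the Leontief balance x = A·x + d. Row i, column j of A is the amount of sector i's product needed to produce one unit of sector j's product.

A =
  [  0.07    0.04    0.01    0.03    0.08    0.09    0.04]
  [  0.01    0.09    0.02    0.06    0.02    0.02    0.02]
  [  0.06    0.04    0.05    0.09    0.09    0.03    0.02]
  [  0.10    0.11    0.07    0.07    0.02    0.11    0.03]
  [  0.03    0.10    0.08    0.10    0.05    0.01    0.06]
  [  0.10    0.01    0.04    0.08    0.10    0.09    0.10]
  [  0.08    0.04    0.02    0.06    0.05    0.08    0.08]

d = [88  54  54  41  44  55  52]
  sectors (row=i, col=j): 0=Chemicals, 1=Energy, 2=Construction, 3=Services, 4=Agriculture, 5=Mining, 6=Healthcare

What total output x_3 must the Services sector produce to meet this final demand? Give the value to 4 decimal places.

Form M = I − A:
  [  0.93   -0.04   -0.01   -0.03   -0.08   -0.09   -0.04]
  [ -0.01    0.91   -0.02   -0.06   -0.02   -0.02   -0.02]
  [ -0.06   -0.04    0.95   -0.09   -0.09   -0.03   -0.02]
  [ -0.10   -0.11   -0.07    0.93   -0.02   -0.11   -0.03]
  [ -0.03   -0.10   -0.08   -0.10    0.95   -0.01   -0.06]
  [ -0.10   -0.01   -0.04   -0.08   -0.10    0.91   -0.10]
  [ -0.08   -0.04   -0.02   -0.06   -0.05   -0.08    0.92]
Leontief inverse L = M⁻¹:
  [  1.1104    0.0768    0.0356    0.0728    0.1176    0.1293    0.0748]
  [  0.0327    1.1187    0.0361    0.0869    0.0380    0.0431    0.0365]
  [  0.1010    0.0851    1.0801    0.1360    0.1254    0.0697    0.0499]
  [  0.1558    0.1604    0.1025    1.1271    0.0712    0.1657    0.0719]
  [  0.0732    0.1500    0.1105    0.1498    1.0858    0.0522    0.0902]
  [  0.1627    0.0640    0.0782    0.1422    0.1545    1.1511    0.1500]
  [  0.1285    0.0813    0.0476    0.1071    0.0917    0.1284    1.1188]
Total output x = L · d:
  x_0 = 1.1104·88 + 0.0768·54 + 0.0356·54 + 0.0728·41 + 0.1176·44 + 0.1293·55 + 0.0748·52 = 122.9448
  x_1 = 0.0327·88 + 1.1187·54 + 0.0361·54 + 0.0869·41 + 0.0380·44 + 0.0431·55 + 0.0365·52 = 74.7423
  x_2 = 0.1010·88 + 0.0851·54 + 1.0801·54 + 0.1360·41 + 0.1254·44 + 0.0697·55 + 0.0499·52 = 89.3323
  x_3 = 0.1558·88 + 0.1604·54 + 0.1025·54 + 1.1271·41 + 0.0712·44 + 0.1657·55 + 0.0719·52 = 90.1050
  x_4 = 0.0732·88 + 0.1500·54 + 0.1105·54 + 0.1498·41 + 1.0858·44 + 0.0522·55 + 0.0902·52 = 81.9925
  x_5 = 0.1627·88 + 0.0640·54 + 0.0782·54 + 0.1422·41 + 0.1545·44 + 1.1511·55 + 0.1500·52 = 105.7318
  x_6 = 0.1285·88 + 0.0813·54 + 0.0476·54 + 0.1071·41 + 0.0917·44 + 0.1284·55 + 1.1188·52 = 91.9309

90.1050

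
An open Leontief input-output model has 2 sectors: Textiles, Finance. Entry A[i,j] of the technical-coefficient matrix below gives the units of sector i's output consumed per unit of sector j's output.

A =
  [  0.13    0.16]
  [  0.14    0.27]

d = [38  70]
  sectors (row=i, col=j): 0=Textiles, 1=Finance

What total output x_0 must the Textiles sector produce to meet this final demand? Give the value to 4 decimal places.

Form M = I − A:
  [  0.87   -0.16]
  [ -0.14    0.73]
Leontief inverse L = M⁻¹:
  [  1.1914    0.2611]
  [  0.2285    1.4199]
Total output x = L · d:
  x_0 = 1.1914·38 + 0.2611·70 = 63.5548
  x_1 = 0.2285·38 + 1.4199·70 = 108.0790

63.5548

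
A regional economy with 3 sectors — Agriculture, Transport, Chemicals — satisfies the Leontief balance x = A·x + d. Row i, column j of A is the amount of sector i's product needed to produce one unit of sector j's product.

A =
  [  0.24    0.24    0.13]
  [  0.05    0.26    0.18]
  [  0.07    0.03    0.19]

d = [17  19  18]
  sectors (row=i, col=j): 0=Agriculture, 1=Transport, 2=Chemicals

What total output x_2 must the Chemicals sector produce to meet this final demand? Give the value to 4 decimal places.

Form M = I − A:
  [  0.76   -0.24   -0.13]
  [ -0.05    0.74   -0.18]
  [ -0.07   -0.03    0.81]
Leontief inverse L = M⁻¹:
  [  1.3757    0.4593    0.3229]
  [  0.1230    1.4047    0.3319]
  [  0.1234    0.0917    1.2748]
Total output x = L · d:
  x_0 = 1.3757·17 + 0.4593·19 + 0.3229·18 = 37.9253
  x_1 = 0.1230·17 + 1.4047·19 + 0.3319·18 = 34.7539
  x_2 = 0.1234·17 + 0.0917·19 + 1.2748·18 = 26.7869

26.7869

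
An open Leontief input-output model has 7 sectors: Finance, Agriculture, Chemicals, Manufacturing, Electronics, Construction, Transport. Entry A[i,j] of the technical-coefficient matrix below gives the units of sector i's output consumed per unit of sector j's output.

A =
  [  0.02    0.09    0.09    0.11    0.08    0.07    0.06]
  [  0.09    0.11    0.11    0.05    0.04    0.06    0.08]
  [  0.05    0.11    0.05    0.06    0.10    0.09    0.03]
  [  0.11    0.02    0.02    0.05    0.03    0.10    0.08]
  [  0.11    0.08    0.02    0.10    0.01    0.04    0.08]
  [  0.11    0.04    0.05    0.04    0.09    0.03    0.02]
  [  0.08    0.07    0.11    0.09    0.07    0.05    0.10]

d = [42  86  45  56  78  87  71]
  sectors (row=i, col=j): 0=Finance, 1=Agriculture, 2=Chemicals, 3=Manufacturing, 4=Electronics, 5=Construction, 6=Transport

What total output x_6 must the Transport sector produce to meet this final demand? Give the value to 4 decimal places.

Form M = I − A:
  [  0.98   -0.09   -0.09   -0.11   -0.08   -0.07   -0.06]
  [ -0.09    0.89   -0.11   -0.05   -0.04   -0.06   -0.08]
  [ -0.05   -0.11    0.95   -0.06   -0.10   -0.09   -0.03]
  [ -0.11   -0.02   -0.02    0.95   -0.03   -0.10   -0.08]
  [ -0.11   -0.08   -0.02   -0.10    0.99   -0.04   -0.08]
  [ -0.11   -0.04   -0.05   -0.04   -0.09    0.97   -0.02]
  [ -0.08   -0.07   -0.11   -0.09   -0.07   -0.05    0.90]
Leontief inverse L = M⁻¹:
  [  1.1036    0.1624    0.1514    0.1778    0.1374    0.1341    0.1241]
  [  0.1712    1.1932    0.1830    0.1247    0.1063    0.1280    0.1470]
  [  0.1283    0.1804    1.1097    0.1253    0.1533    0.1472    0.0896]
  [  0.1712    0.0753    0.0727    1.1080    0.0804    0.1480    0.1294]
  [  0.1765    0.1420    0.0800    0.1618    1.0616    0.0965    0.1380]
  [  0.1657    0.0964    0.0961    0.0960    0.1325    1.0766    0.0670]
  [  0.1671    0.1532    0.1821    0.1695    0.1372    0.1220    1.1719]
Total output x = L · d:
  x_0 = 1.1036·42 + 0.1624·86 + 0.1514·45 + 0.1778·56 + 0.1374·78 + 0.1341·87 + 0.1241·71 = 108.2836
  x_1 = 0.1712·42 + 1.1932·86 + 0.1830·45 + 0.1247·56 + 0.1063·78 + 0.1280·87 + 0.1470·71 = 154.8813
  x_2 = 0.1283·42 + 0.1804·86 + 1.1097·45 + 0.1253·56 + 0.1533·78 + 0.1472·87 + 0.0896·71 = 108.9727
  x_3 = 0.1712·42 + 0.0753·86 + 0.0727·45 + 1.1080·56 + 0.0804·78 + 0.1480·87 + 0.1294·71 = 107.3153
  x_4 = 0.1765·42 + 0.1420·86 + 0.0800·45 + 0.1618·56 + 1.0616·78 + 0.0965·87 + 0.1380·71 = 133.2861
  x_5 = 0.1657·42 + 0.0964·86 + 0.0961·45 + 0.0960·56 + 0.1325·78 + 1.0766·87 + 0.0670·71 = 133.7026
  x_6 = 0.1671·42 + 0.1532·86 + 0.1821·45 + 0.1695·56 + 0.1372·78 + 0.1220·87 + 1.1719·71 = 142.4055

142.4055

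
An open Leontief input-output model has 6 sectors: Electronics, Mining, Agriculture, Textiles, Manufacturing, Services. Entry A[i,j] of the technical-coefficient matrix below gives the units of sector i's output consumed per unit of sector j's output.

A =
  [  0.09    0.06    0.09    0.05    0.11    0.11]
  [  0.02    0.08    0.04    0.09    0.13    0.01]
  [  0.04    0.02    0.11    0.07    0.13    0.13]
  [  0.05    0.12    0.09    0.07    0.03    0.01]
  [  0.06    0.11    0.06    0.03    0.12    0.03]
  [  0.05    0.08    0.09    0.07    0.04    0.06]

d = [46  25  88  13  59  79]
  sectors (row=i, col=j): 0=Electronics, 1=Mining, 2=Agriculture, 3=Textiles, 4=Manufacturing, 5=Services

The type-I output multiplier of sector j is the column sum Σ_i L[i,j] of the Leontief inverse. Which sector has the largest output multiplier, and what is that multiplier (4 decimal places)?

Form M = I − A:
  [  0.91   -0.06   -0.09   -0.05   -0.11   -0.11]
  [ -0.02    0.92   -0.04   -0.09   -0.13   -0.01]
  [ -0.04   -0.02    0.89   -0.07   -0.13   -0.13]
  [ -0.05   -0.12   -0.09    0.93   -0.03   -0.01]
  [ -0.06   -0.11   -0.06   -0.03    0.88   -0.03]
  [ -0.05   -0.08   -0.09   -0.07   -0.04    0.94]
Leontief inverse L = M⁻¹:
  [  1.1365    0.1289    0.1611    0.1044    0.1959    0.1640]
  [  0.0505    1.1351    0.0858    0.1281    0.1927    0.0374]
  [  0.0845    0.0882    1.1811    0.1225    0.2105    0.1822]
  [  0.0798    0.1687    0.1392    1.1128    0.0955    0.0453]
  [  0.0951    0.1669    0.1119    0.0733    1.1950    0.0673]
  [  0.0828    0.1316    0.1441    0.1142    0.1049    1.0994]
Total output x = L · d:
  x_0 = 1.1365·46 + 0.1289·25 + 0.1611·88 + 0.1044·13 + 0.1959·59 + 0.1640·79 = 95.5460
  x_1 = 0.0505·46 + 1.1351·25 + 0.0858·88 + 0.1281·13 + 0.1927·59 + 0.0374·79 = 54.2461
  x_2 = 0.0845·46 + 0.0882·25 + 1.1811·88 + 0.1225·13 + 0.2105·59 + 0.1822·79 = 138.4333
  x_3 = 0.0798·46 + 0.1687·25 + 0.1392·88 + 1.1128·13 + 0.0955·59 + 0.0453·79 = 43.8107
  x_4 = 0.0951·46 + 0.1669·25 + 0.1119·88 + 0.0733·13 + 1.1950·59 + 0.0673·79 = 95.1698
  x_5 = 0.0828·46 + 0.1316·25 + 0.1441·88 + 0.1142·13 + 0.1049·59 + 1.0994·79 = 114.3080
Output multipliers (column sums of L):
  Electronics: 1.5292
  Mining: 1.8194
  Agriculture: 1.8232
  Textiles: 1.6552
  Manufacturing: 1.9946
  Services: 1.5955

Manufacturing (1.9946)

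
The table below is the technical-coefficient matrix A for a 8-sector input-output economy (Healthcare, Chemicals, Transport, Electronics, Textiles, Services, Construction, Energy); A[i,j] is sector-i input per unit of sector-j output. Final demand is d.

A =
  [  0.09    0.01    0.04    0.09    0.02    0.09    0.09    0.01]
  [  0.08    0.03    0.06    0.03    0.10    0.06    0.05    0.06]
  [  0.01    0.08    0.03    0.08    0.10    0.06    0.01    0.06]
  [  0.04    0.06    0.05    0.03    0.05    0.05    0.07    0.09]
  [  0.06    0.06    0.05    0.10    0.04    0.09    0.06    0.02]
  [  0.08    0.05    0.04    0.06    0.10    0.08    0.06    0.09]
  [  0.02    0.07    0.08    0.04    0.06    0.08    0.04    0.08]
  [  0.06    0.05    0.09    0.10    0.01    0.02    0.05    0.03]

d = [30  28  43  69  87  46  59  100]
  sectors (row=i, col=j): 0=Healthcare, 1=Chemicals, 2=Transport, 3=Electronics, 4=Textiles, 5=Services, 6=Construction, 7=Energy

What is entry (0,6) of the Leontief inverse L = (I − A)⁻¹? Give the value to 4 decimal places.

Form M = I − A:
  [  0.91   -0.01   -0.04   -0.09   -0.02   -0.09   -0.09   -0.01]
  [ -0.08    0.97   -0.06   -0.03   -0.10   -0.06   -0.05   -0.06]
  [ -0.01   -0.08    0.97   -0.08   -0.10   -0.06   -0.01   -0.06]
  [ -0.04   -0.06   -0.05    0.97   -0.05   -0.05   -0.07   -0.09]
  [ -0.06   -0.06   -0.05   -0.10    0.96   -0.09   -0.06   -0.02]
  [ -0.08   -0.05   -0.04   -0.06   -0.10    0.92   -0.06   -0.09]
  [ -0.02   -0.07   -0.08   -0.04   -0.06   -0.08    0.96   -0.08]
  [ -0.06   -0.05   -0.09   -0.10   -0.01   -0.02   -0.05    0.97]
Leontief inverse L = M⁻¹:
  [  1.1352    0.0523    0.0839    0.1420    0.0698    0.1477    0.1371    0.0598]
  [  0.1293    1.0748    0.1071    0.0919    0.1504    0.1203    0.0983    0.1053]
  [  0.0561    0.1217    1.0741    0.1329    0.1488    0.1123    0.0543    0.1048]
  [  0.0846    0.1024    0.0969    1.0849    0.0982    0.1026    0.1130    0.1347]
  [  0.1102    0.1063    0.0979    0.1562    1.0967    0.1510    0.1101    0.0740]
  [  0.1397    0.1029    0.0979    0.1317    0.1594    1.1499    0.1185    0.1458]
  [  0.0680    0.1166    0.1282    0.0989    0.1155    0.1365    1.0852    0.1296]
  [  0.0983    0.0897    0.1300    0.1471    0.0565    0.0686    0.0897    1.0741]
Total output x = L · d:
  x_0 = 1.1352·30 + 0.0523·28 + 0.0839·43 + 0.1420·69 + 0.0698·87 + 0.1477·46 + 0.1371·59 + 0.0598·100 = 75.8596
  x_1 = 0.1293·30 + 1.0748·28 + 0.1071·43 + 0.0919·69 + 0.1504·87 + 0.1203·46 + 0.0983·59 + 0.1053·100 = 79.8756
  x_2 = 0.0561·30 + 0.1217·28 + 1.0741·43 + 0.1329·69 + 0.1488·87 + 0.1123·46 + 0.0543·59 + 0.1048·100 = 92.2455
  x_3 = 0.0846·30 + 0.1024·28 + 0.0969·43 + 1.0849·69 + 0.0982·87 + 0.1026·46 + 0.1130·59 + 0.1347·100 = 117.8305
  x_4 = 0.1102·30 + 0.1063·28 + 0.0979·43 + 0.1562·69 + 1.0967·87 + 0.1510·46 + 0.1101·59 + 0.0740·100 = 137.5203
  x_5 = 0.1397·30 + 0.1029·28 + 0.0979·43 + 0.1317·69 + 0.1594·87 + 1.1499·46 + 0.1185·59 + 0.1458·100 = 108.7063
  x_6 = 0.0680·30 + 0.1166·28 + 0.1282·43 + 0.0989·69 + 0.1155·87 + 0.1365·46 + 1.0852·59 + 0.1296·100 = 110.9458
  x_7 = 0.0983·30 + 0.0897·28 + 0.1300·43 + 0.1471·69 + 0.0565·87 + 0.0686·46 + 0.0897·59 + 1.0741·100 = 141.9867

L[0,6] = 0.1371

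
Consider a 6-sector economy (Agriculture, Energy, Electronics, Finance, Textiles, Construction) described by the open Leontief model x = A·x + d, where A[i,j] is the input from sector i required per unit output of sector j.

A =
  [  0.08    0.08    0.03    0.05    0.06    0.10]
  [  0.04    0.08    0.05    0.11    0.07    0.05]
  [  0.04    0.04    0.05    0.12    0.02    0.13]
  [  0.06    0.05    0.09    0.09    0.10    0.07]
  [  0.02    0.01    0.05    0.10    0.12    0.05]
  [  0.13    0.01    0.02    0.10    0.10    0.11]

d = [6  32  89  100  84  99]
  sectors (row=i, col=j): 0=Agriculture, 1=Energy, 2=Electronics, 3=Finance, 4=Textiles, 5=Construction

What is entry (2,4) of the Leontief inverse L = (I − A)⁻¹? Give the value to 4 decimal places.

L[2,4] = 0.0792

Form M = I − A:
  [  0.92   -0.08   -0.03   -0.05   -0.06   -0.10]
  [ -0.04    0.92   -0.05   -0.11   -0.07   -0.05]
  [ -0.04   -0.04    0.95   -0.12   -0.02   -0.13]
  [ -0.06   -0.05   -0.09    0.91   -0.10   -0.07]
  [ -0.02   -0.01   -0.05   -0.10    0.88   -0.05]
  [ -0.13   -0.01   -0.02   -0.10   -0.10    0.89]
Leontief inverse L = M⁻¹:
  [  1.1266    0.1098    0.0616    0.1135    0.1177    0.1573]
  [  0.0811    1.1098    0.0865    0.1756    0.1277    0.1051]
  [  0.0911    0.0681    1.0849    0.1861    0.0792    0.1916]
  [  0.1080    0.0816    0.1296    1.1649    0.1647    0.1365]
  [  0.0545    0.0307    0.0821    0.1573    1.1734    0.0981]
  [  0.1858    0.0427    0.0581    0.1713    0.1708    1.1784]
Total output x = L · d:
  x_0 = 1.1266·6 + 0.1098·32 + 0.0616·89 + 0.1135·100 + 0.1177·84 + 0.1573·99 = 52.5704
  x_1 = 0.0811·6 + 1.1098·32 + 0.0865·89 + 0.1756·100 + 0.1277·84 + 0.1051·99 = 82.3926
  x_2 = 0.0911·6 + 0.0681·32 + 1.0849·89 + 0.1861·100 + 0.0792·84 + 0.1916·99 = 143.5156
  x_3 = 0.1080·6 + 0.0816·32 + 0.1296·89 + 1.1649·100 + 0.1647·84 + 0.1365·99 = 158.6345
  x_4 = 0.0545·6 + 0.0307·32 + 0.0821·89 + 0.1573·100 + 1.1734·84 + 0.0981·99 = 132.6183
  x_5 = 0.1858·6 + 0.0427·32 + 0.0581·89 + 0.1713·100 + 0.1708·84 + 1.1784·99 = 155.7906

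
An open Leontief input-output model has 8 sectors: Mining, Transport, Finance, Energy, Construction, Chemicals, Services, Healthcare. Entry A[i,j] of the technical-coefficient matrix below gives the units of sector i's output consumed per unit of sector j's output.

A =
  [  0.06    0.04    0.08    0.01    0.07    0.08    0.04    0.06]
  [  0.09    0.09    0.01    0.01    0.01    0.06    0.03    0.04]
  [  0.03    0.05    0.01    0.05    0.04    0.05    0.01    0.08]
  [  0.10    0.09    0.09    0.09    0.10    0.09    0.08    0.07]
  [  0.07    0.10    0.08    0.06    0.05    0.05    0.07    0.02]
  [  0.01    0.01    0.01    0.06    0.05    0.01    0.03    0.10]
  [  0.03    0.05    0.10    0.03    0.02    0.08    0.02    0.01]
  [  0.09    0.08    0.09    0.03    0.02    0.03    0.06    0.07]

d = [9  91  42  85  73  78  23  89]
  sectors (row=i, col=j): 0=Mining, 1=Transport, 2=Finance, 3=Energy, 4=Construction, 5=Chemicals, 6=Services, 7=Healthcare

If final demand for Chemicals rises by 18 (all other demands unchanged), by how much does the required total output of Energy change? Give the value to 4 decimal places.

Form M = I − A:
  [  0.94   -0.04   -0.08   -0.01   -0.07   -0.08   -0.04   -0.06]
  [ -0.09    0.91   -0.01   -0.01   -0.01   -0.06   -0.03   -0.04]
  [ -0.03   -0.05    0.99   -0.05   -0.04   -0.05   -0.01   -0.08]
  [ -0.10   -0.09   -0.09    0.91   -0.10   -0.09   -0.08   -0.07]
  [ -0.07   -0.10   -0.08   -0.06    0.95   -0.05   -0.07   -0.02]
  [ -0.01   -0.01   -0.01   -0.06   -0.05    0.99   -0.03   -0.10]
  [ -0.03   -0.05   -0.10   -0.03   -0.02   -0.08    0.98   -0.01]
  [ -0.09   -0.08   -0.09   -0.03   -0.02   -0.03   -0.06    0.93]
Leontief inverse L = M⁻¹:
  [  1.1008    0.0841    0.1191    0.0397    0.1010    0.1175    0.0691    0.1034]
  [  0.1238    1.1231    0.0393    0.0281    0.0330    0.0907    0.0517    0.0728]
  [  0.0672    0.0875    1.0431    0.0735    0.0649    0.0797    0.0361    0.1137]
  [  0.1734    0.1676    0.1596    1.1411    0.1554    0.1587    0.1315    0.1398]
  [  0.1204    0.1536    0.1252    0.0937    1.0871    0.0992    0.1034    0.0674]
  [  0.0453    0.0465    0.0454    0.0829    0.0730    1.0385    0.0554    0.1289]
  [  0.0597    0.0822    0.1246    0.0544    0.0448    0.1088    1.0404    0.0460]
  [  0.1372    0.1287    0.1332    0.0584    0.0525    0.0747    0.0900    1.1156]
Total output x = L · d:
  x_0 = 1.1008·9 + 0.0841·91 + 0.1191·42 + 0.0397·85 + 0.1010·73 + 0.1175·78 + 0.0691·23 + 0.1034·89 = 53.2696
  x_1 = 0.1238·9 + 1.1231·91 + 0.0393·42 + 0.0281·85 + 0.0330·73 + 0.0907·78 + 0.0517·23 + 0.0728·89 = 124.5104
  x_2 = 0.0672·9 + 0.0875·91 + 1.0431·42 + 0.0735·85 + 0.0649·73 + 0.0797·78 + 0.0361·23 + 0.1137·89 = 80.5355
  x_3 = 0.1734·9 + 0.1676·91 + 0.1596·42 + 1.1411·85 + 0.1554·73 + 0.1587·78 + 0.1315·23 + 0.1398·89 = 159.6977
  x_4 = 0.1204·9 + 0.1536·91 + 0.1252·42 + 0.0937·85 + 1.0871·73 + 0.0992·78 + 0.1034·23 + 0.0674·89 = 123.7516
  x_5 = 0.0453·9 + 0.0465·91 + 0.0454·42 + 0.0829·85 + 0.0730·73 + 1.0385·78 + 0.0554·23 + 0.1289·89 = 112.6613
  x_6 = 0.0597·9 + 0.0822·91 + 0.1246·42 + 0.0544·85 + 0.0448·73 + 0.1088·78 + 1.0404·23 + 0.0460·89 = 57.6544
  x_7 = 0.1372·9 + 0.1287·91 + 0.1332·42 + 0.0584·85 + 0.0525·73 + 0.0747·78 + 0.0900·23 + 1.1156·89 = 134.5251
Δx_3 = L[3,5] · Δd_5 = 0.1587 · 18 = 2.8562

2.8562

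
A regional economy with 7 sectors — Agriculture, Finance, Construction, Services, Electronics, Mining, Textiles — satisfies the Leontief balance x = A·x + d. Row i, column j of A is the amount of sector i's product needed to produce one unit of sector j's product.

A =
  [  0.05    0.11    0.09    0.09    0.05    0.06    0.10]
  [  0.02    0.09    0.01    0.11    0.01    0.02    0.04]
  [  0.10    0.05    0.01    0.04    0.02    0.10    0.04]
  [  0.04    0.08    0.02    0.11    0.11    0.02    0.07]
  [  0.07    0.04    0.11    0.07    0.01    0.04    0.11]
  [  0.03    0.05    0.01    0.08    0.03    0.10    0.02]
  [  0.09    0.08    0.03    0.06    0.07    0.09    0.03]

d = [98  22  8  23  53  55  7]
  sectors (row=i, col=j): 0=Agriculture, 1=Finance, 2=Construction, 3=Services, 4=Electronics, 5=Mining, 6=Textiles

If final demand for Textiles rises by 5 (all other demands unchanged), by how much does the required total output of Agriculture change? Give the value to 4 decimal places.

Form M = I − A:
  [  0.95   -0.11   -0.09   -0.09   -0.05   -0.06   -0.10]
  [ -0.02    0.91   -0.01   -0.11   -0.01   -0.02   -0.04]
  [ -0.10   -0.05    0.99   -0.04   -0.02   -0.10   -0.04]
  [ -0.04   -0.08   -0.02    0.89   -0.11   -0.02   -0.07]
  [ -0.07   -0.04   -0.11   -0.07    0.99   -0.04   -0.11]
  [ -0.03   -0.05   -0.01   -0.08   -0.03    0.90   -0.02]
  [ -0.09   -0.08   -0.03   -0.06   -0.07   -0.09    0.97]
Leontief inverse L = M⁻¹:
  [  1.1008    0.1779    0.1212    0.1664    0.0924    0.1137    0.1507]
  [  0.0436    1.1294    0.0252    0.1566    0.0377    0.0428    0.0686]
  [  0.1298    0.0969    1.0338    0.0928    0.0482    0.1374    0.0750]
  [  0.0820    0.1364    0.0532    1.1761    0.1475    0.0590    0.1191]
  [  0.1163    0.0973    0.1361    0.1306    1.0477    0.0897    0.1517]
  [  0.0546    0.0881    0.0275    0.1269    0.0560    1.1300    0.0492]
  [  0.1283    0.1363    0.0610    0.1252    0.1031    0.1333    1.0758]
Total output x = L · d:
  x_0 = 1.1008·98 + 0.1779·22 + 0.1212·8 + 0.1664·23 + 0.0924·53 + 0.1137·55 + 0.1507·7 = 128.7966
  x_1 = 0.0436·98 + 1.1294·22 + 0.0252·8 + 0.1566·23 + 0.0377·53 + 0.0428·55 + 0.0686·7 = 37.7576
  x_2 = 0.1298·98 + 0.0969·22 + 1.0338·8 + 0.0928·23 + 0.0482·53 + 0.1374·55 + 0.0750·7 = 35.8853
  x_3 = 0.0820·98 + 0.1364·22 + 0.0532·8 + 1.1761·23 + 0.1475·53 + 0.0590·55 + 0.1191·7 = 50.4074
  x_4 = 0.1163·98 + 0.0973·22 + 0.1361·8 + 0.1306·23 + 1.0477·53 + 0.0897·55 + 0.1517·7 = 79.1479
  x_5 = 0.0546·98 + 0.0881·22 + 0.0275·8 + 0.1269·23 + 0.0560·53 + 1.1300·55 + 0.0492·7 = 75.8921
  x_6 = 0.1283·98 + 0.1363·22 + 0.0610·8 + 0.1252·23 + 0.1031·53 + 0.1333·55 + 1.0758·7 = 39.2618
Δx_0 = L[0,6] · Δd_6 = 0.1507 · 5 = 0.7533

0.7533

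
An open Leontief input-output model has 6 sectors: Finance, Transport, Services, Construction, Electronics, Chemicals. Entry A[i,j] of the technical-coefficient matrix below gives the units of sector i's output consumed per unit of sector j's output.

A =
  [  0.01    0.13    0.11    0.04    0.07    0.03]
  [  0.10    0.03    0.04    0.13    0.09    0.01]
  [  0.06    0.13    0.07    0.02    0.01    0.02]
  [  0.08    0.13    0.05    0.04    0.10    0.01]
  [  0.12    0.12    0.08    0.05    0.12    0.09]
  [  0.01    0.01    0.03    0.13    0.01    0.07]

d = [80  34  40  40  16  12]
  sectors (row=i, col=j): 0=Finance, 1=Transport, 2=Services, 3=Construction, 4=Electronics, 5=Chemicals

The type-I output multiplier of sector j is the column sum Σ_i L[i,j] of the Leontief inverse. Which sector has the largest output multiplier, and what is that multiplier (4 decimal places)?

Form M = I − A:
  [  0.99   -0.13   -0.11   -0.04   -0.07   -0.03]
  [ -0.10    0.97   -0.04   -0.13   -0.09   -0.01]
  [ -0.06   -0.13    0.93   -0.02   -0.01   -0.02]
  [ -0.08   -0.13   -0.05    0.96   -0.10   -0.01]
  [ -0.12   -0.12   -0.08   -0.05    0.88   -0.09]
  [ -0.01   -0.01   -0.03   -0.13   -0.01    0.93]
Leontief inverse L = M⁻¹:
  [  1.0597    0.1884    0.1497    0.0858    0.1156    0.0515]
  [  0.1485    1.1037    0.0878    0.1697    0.1454    0.0344]
  [  0.0948    0.1740    1.1020    0.0573    0.0447    0.0336]
  [  0.1330    0.1964    0.0973    1.0887    0.1559    0.0353]
  [  0.1847    0.2082    0.1435    0.1181    1.1888    0.1276]
  [  0.0366    0.0492    0.0532    0.1581    0.0388    1.0836]
Total output x = L · d:
  x_0 = 1.0597·80 + 0.1884·34 + 0.1497·40 + 0.0858·40 + 0.1156·16 + 0.0515·12 = 103.0645
  x_1 = 0.1485·80 + 1.1037·34 + 0.0878·40 + 0.1697·40 + 0.1454·16 + 0.0344·12 = 62.4415
  x_2 = 0.0948·80 + 0.1740·34 + 1.1020·40 + 0.0573·40 + 0.0447·16 + 0.0336·12 = 60.9860
  x_3 = 0.1330·80 + 0.1964·34 + 0.0973·40 + 1.0887·40 + 0.1559·16 + 0.0353·12 = 67.6724
  x_4 = 0.1847·80 + 0.2082·34 + 0.1435·40 + 0.1181·40 + 1.1888·16 + 0.1276·12 = 52.8685
  x_5 = 0.0366·80 + 0.0492·34 + 0.0532·40 + 0.1581·40 + 0.0388·16 + 1.0836·12 = 26.6782
Output multipliers (column sums of L):
  Finance: 1.6571
  Transport: 1.9198
  Services: 1.6334
  Construction: 1.6777
  Electronics: 1.6893
  Chemicals: 1.3660

Transport (1.9198)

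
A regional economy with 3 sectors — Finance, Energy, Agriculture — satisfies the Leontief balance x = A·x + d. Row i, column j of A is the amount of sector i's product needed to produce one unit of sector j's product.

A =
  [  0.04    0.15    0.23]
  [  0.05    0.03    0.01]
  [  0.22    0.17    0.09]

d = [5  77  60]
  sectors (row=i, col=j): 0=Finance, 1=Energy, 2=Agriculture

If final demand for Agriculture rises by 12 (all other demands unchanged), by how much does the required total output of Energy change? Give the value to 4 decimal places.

Form M = I − A:
  [  0.96   -0.15   -0.23]
  [ -0.05    0.97   -0.01]
  [ -0.22   -0.17    0.91]
Leontief inverse L = M⁻¹:
  [  1.1186    0.2230    0.2852]
  [  0.0606    1.0450    0.0268]
  [  0.2818    0.2491    1.1729]
Total output x = L · d:
  x_0 = 1.1186·5 + 0.2230·77 + 0.2852·60 = 39.8724
  x_1 = 0.0606·5 + 1.0450·77 + 0.0268·60 = 82.3745
  x_2 = 0.2818·5 + 0.2491·77 + 1.1729·60 = 90.9622
Δx_1 = L[1,2] · Δd_2 = 0.0268 · 12 = 0.3215

0.3215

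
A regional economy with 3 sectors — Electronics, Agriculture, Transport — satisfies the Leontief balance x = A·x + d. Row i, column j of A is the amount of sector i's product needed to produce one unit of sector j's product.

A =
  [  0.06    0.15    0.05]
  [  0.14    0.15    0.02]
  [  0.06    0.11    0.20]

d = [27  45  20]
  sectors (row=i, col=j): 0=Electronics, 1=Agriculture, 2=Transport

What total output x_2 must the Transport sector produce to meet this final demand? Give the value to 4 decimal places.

36.3321

Form M = I − A:
  [  0.94   -0.15   -0.05]
  [ -0.14    0.85   -0.02]
  [ -0.06   -0.11    0.80]
Leontief inverse L = M⁻¹:
  [  1.0988    0.2035    0.0738]
  [  0.1835    1.2143    0.0418]
  [  0.1076    0.1822    1.2613]
Total output x = L · d:
  x_0 = 1.0988·27 + 0.2035·45 + 0.0738·20 = 40.2996
  x_1 = 0.1835·27 + 1.2143·45 + 0.0418·20 = 60.4336
  x_2 = 0.1076·27 + 0.1822·45 + 1.2613·20 = 36.3321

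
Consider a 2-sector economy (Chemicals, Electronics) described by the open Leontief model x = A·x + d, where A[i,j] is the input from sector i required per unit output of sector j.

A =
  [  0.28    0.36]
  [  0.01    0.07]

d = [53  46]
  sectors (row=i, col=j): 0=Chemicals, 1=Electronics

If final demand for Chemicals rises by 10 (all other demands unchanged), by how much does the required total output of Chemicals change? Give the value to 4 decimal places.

13.9640

Form M = I − A:
  [  0.72   -0.36]
  [ -0.01    0.93]
Leontief inverse L = M⁻¹:
  [  1.3964    0.5405]
  [  0.0150    1.0811]
Total output x = L · d:
  x_0 = 1.3964·53 + 0.5405·46 = 98.8739
  x_1 = 0.0150·53 + 1.0811·46 = 50.5255
Δx_0 = L[0,0] · Δd_0 = 1.3964 · 10 = 13.9640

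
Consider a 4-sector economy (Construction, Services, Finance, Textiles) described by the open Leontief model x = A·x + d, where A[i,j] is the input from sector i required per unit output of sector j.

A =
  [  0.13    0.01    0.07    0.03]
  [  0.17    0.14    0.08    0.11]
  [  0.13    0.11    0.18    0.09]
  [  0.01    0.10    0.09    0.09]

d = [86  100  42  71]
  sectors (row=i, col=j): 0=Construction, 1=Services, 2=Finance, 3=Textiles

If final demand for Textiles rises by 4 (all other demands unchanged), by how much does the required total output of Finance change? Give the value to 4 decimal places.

0.6229

Form M = I − A:
  [  0.87   -0.01   -0.07   -0.03]
  [ -0.17    0.86   -0.08   -0.11]
  [ -0.13   -0.11    0.82   -0.09]
  [ -0.01   -0.10   -0.09    0.91]
Leontief inverse L = M⁻¹:
  [  1.1730    0.0339    0.1093    0.0536]
  [  0.2613    1.2059    0.1586    0.1701]
  [  0.2281    0.1837    1.2740    0.1557]
  [  0.0642    0.1511    0.1446    1.1336]
Total output x = L · d:
  x_0 = 1.1730·86 + 0.0339·100 + 0.1093·42 + 0.0536·71 = 112.6572
  x_1 = 0.2613·86 + 1.2059·100 + 0.1586·42 + 0.1701·71 = 161.7972
  x_2 = 0.2281·86 + 0.1837·100 + 1.2740·42 + 0.1557·71 = 102.5482
  x_3 = 0.0642·86 + 0.1511·100 + 0.1446·42 + 1.1336·71 = 107.1820
Δx_2 = L[2,3] · Δd_3 = 0.1557 · 4 = 0.6229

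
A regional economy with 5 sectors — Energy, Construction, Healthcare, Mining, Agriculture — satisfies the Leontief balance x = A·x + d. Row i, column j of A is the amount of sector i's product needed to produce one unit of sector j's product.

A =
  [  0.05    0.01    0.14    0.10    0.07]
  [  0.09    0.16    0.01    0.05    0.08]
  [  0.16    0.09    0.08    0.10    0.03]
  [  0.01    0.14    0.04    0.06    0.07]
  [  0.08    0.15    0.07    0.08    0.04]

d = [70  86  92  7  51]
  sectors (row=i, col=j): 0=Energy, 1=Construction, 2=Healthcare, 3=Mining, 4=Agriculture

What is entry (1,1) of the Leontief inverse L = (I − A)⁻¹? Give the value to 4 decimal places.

Form M = I − A:
  [  0.95   -0.01   -0.14   -0.10   -0.07]
  [ -0.09    0.84   -0.01   -0.05   -0.08]
  [ -0.16   -0.09    0.92   -0.10   -0.03]
  [ -0.01   -0.14   -0.04    0.94   -0.07]
  [ -0.08   -0.15   -0.07   -0.08    0.96]
Leontief inverse L = M⁻¹:
  [  1.1009    0.0760    0.1827    0.1494    0.1032]
  [  0.1362    1.2348    0.0475    0.0955    0.1213]
  [  0.2147    0.1642    1.1341    0.1587    0.0763]
  [  0.0510    0.2087    0.0655    1.0961    0.1031]
  [  0.1329    0.2286    0.1108    0.1303    1.0834]
Total output x = L · d:
  x_0 = 1.1009·70 + 0.0760·86 + 0.1827·92 + 0.1494·7 + 0.1032·51 = 106.7143
  x_1 = 0.1362·70 + 1.2348·86 + 0.0475·92 + 0.0955·7 + 0.1213·51 = 126.9515
  x_2 = 0.2147·70 + 0.1642·86 + 1.1341·92 + 0.1587·7 + 0.0763·51 = 138.4868
  x_3 = 0.0510·70 + 0.2087·86 + 0.0655·92 + 1.0961·7 + 0.1031·51 = 40.4815
  x_4 = 0.1329·70 + 0.2286·86 + 0.1108·92 + 0.1303·7 + 1.0834·51 = 95.3255

L[1,1] = 1.2348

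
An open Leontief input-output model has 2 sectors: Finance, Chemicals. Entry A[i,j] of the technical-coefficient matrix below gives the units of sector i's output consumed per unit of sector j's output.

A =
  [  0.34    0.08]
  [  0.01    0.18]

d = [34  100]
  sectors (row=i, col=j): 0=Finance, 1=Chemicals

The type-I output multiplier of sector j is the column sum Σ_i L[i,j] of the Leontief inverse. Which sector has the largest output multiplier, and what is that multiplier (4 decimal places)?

Form M = I − A:
  [  0.66   -0.08]
  [ -0.01    0.82]
Leontief inverse L = M⁻¹:
  [  1.5174    0.1480]
  [  0.0185    1.2213]
Total output x = L · d:
  x_0 = 1.5174·34 + 0.1480·100 = 66.3953
  x_1 = 0.0185·34 + 1.2213·100 = 122.7609
Output multipliers (column sums of L):
  Finance: 1.5359
  Chemicals: 1.3694

Finance (1.5359)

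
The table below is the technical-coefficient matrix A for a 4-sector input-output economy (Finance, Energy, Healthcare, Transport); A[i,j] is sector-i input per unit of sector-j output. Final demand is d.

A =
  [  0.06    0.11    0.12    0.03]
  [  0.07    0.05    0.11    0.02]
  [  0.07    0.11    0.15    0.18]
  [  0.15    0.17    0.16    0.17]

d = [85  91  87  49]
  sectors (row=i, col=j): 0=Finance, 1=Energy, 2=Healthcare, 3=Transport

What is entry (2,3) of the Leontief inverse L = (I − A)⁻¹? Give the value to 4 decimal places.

L[2,3] = 0.2889

Form M = I − A:
  [  0.94   -0.11   -0.12   -0.03]
  [ -0.07    0.95   -0.11   -0.02]
  [ -0.07   -0.11    0.85   -0.18]
  [ -0.15   -0.17   -0.16    0.83]
Leontief inverse L = M⁻¹:
  [  1.1043    0.1656    0.1935    0.0859]
  [  0.1049    1.0964    0.1693    0.0669]
  [  0.1578    0.2183    1.2814    0.2889]
  [  0.2515    0.2966    0.3167    1.2897]
Total output x = L · d:
  x_0 = 1.1043·85 + 0.1656·91 + 0.1935·87 + 0.0859·49 = 129.9778
  x_1 = 0.1049·85 + 1.0964·91 + 0.1693·87 + 0.0669·49 = 126.6957
  x_2 = 0.1578·85 + 0.2183·91 + 1.2814·87 + 0.2889·49 = 158.9114
  x_3 = 0.2515·85 + 0.2966·91 + 0.3167·87 + 1.2897·49 = 139.1093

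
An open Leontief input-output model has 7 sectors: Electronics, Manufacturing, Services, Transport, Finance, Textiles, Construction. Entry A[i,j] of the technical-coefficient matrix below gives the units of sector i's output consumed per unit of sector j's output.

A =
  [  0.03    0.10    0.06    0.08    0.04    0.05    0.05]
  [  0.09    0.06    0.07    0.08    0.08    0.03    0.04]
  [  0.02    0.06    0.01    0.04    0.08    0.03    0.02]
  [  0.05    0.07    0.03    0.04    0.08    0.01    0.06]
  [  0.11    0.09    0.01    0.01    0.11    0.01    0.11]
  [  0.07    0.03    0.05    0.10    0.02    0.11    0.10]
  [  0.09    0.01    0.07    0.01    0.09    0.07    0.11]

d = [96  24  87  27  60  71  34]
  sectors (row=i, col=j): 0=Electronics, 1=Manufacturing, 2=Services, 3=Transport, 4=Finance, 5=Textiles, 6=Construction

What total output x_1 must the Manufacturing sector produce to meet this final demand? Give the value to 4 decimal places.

67.3914

Form M = I − A:
  [  0.97   -0.10   -0.06   -0.08   -0.04   -0.05   -0.05]
  [ -0.09    0.94   -0.07   -0.08   -0.08   -0.03   -0.04]
  [ -0.02   -0.06    0.99   -0.04   -0.08   -0.03   -0.02]
  [ -0.05   -0.07   -0.03    0.96   -0.08   -0.01   -0.06]
  [ -0.11   -0.09   -0.01   -0.01    0.89   -0.01   -0.11]
  [ -0.07   -0.03   -0.05   -0.10   -0.02    0.89   -0.10]
  [ -0.09   -0.01   -0.07   -0.01   -0.09   -0.07    0.89]
Leontief inverse L = M⁻¹:
  [  1.0768    0.1412    0.0904    0.1154    0.0911    0.0782    0.0967]
  [  0.1392    1.1097    0.1012    0.1168    0.1361    0.0587    0.0913]
  [  0.0541    0.0891    1.0289    0.0614    0.1149    0.0469    0.0538]
  [  0.0921    0.1069    0.0556    1.0663    0.1256    0.0321    0.1022]
  [  0.1678    0.1395    0.0474    0.0460    1.1701    0.0427    0.1693]
  [  0.1225    0.0748    0.0873    0.1424    0.0750    1.1510    0.1604]
  [  0.1423    0.0549    0.1035    0.0456    0.1454    0.1075    1.1695]
Total output x = L · d:
  x_0 = 1.0768·96 + 0.1412·24 + 0.0904·87 + 0.1154·27 + 0.0911·60 + 0.0782·71 + 0.0967·34 = 132.0526
  x_1 = 0.1392·96 + 1.1097·24 + 0.1012·87 + 0.1168·27 + 0.1361·60 + 0.0587·71 + 0.0913·34 = 67.3914
  x_2 = 0.0541·96 + 0.0891·24 + 1.0289·87 + 0.0614·27 + 0.1149·60 + 0.0469·71 + 0.0538·34 = 110.5548
  x_3 = 0.0921·96 + 0.1069·24 + 0.0556·87 + 1.0663·27 + 0.1256·60 + 0.0321·71 + 0.1022·34 = 58.3215
  x_4 = 0.1678·96 + 0.1395·24 + 0.0474·87 + 0.0460·27 + 1.1701·60 + 0.0427·71 + 0.1693·34 = 103.8131
  x_5 = 0.1225·96 + 0.0748·24 + 0.0873·87 + 0.1424·27 + 0.0750·60 + 1.1510·71 + 0.1604·34 = 116.6690
  x_6 = 0.1423·96 + 0.0549·24 + 0.1035·87 + 0.0456·27 + 0.1454·60 + 0.1075·71 + 1.1695·34 = 81.3379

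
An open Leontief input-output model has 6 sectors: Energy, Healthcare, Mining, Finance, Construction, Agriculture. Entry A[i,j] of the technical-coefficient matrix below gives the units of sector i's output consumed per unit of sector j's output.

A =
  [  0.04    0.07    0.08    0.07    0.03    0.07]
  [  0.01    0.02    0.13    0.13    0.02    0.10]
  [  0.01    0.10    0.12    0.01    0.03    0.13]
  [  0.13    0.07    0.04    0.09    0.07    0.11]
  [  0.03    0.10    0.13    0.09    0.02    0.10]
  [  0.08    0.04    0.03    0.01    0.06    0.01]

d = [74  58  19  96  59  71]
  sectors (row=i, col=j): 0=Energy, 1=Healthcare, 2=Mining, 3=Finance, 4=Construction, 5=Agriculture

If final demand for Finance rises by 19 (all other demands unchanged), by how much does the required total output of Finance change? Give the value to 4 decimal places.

Form M = I − A:
  [  0.96   -0.07   -0.08   -0.07   -0.03   -0.07]
  [ -0.01    0.98   -0.13   -0.13   -0.02   -0.10]
  [ -0.01   -0.10    0.88   -0.01   -0.03   -0.13]
  [ -0.13   -0.07   -0.04    0.91   -0.07   -0.11]
  [ -0.03   -0.10   -0.13   -0.09    0.98   -0.10]
  [ -0.08   -0.04   -0.03   -0.01   -0.06    0.99]
Leontief inverse L = M⁻¹:
  [  1.0702    0.1077    0.1301    0.1058    0.0539    0.1208]
  [  0.0501    1.0660    0.1824    0.1649    0.0504    0.1586]
  [  0.0363    0.1386    1.1763    0.0429    0.0541    0.1813]
  [  0.1752    0.1229    0.1074    1.1433    0.1036    0.1764]
  [  0.0685    0.1485    0.1953    0.1344    1.0513    0.1666]
  [  0.0955    0.0662    0.0664    0.0362    0.0728    1.0436]
Total output x = L · d:
  x_0 = 1.0702·74 + 0.1077·58 + 0.1301·19 + 0.1058·96 + 0.0539·59 + 0.1208·71 = 109.8316
  x_1 = 0.0501·74 + 1.0660·58 + 0.1824·19 + 0.1649·96 + 0.0504·59 + 0.1586·71 = 99.0574
  x_2 = 0.0363·74 + 0.1386·58 + 1.1763·19 + 0.0429·96 + 0.0541·59 + 0.1813·71 = 53.2493
  x_3 = 0.1752·74 + 0.1229·58 + 0.1074·19 + 1.1433·96 + 0.1036·59 + 0.1764·71 = 150.5249
  x_4 = 0.0685·74 + 0.1485·58 + 0.1953·19 + 0.1344·96 + 1.0513·59 + 0.1666·71 = 104.1576
  x_5 = 0.0955·74 + 0.0662·58 + 0.0664·19 + 0.0362·96 + 0.0728·59 + 1.0436·71 = 94.0414
Δx_3 = L[3,3] · Δd_3 = 1.1433 · 19 = 21.7227

21.7227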